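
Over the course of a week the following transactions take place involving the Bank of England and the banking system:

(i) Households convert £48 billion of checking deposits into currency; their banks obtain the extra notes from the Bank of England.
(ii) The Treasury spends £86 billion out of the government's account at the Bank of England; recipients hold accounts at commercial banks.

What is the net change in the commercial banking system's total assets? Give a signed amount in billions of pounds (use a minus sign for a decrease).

+£38 billion

Bank of England balance sheet:
  Assets:      no change
  Liabilities: Bank reserves +£38B, Currency in circulation +£48B, Government deposits −£86B
Commercial banking system:
  Assets:      Reserves at CB +£38B
  Liabilities: Checkable deposits +£38B
Change in total bank assets = +£38 billion.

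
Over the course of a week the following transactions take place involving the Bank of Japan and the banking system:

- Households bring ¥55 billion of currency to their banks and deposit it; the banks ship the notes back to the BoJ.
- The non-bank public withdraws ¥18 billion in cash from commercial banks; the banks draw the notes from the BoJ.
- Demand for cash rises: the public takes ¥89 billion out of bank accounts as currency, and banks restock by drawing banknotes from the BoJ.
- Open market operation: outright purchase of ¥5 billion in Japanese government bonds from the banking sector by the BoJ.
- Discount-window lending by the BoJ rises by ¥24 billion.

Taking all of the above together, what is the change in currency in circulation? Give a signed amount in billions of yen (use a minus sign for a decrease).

Currency deposit ¥55 billion: notes return to the central bank → −¥55B.
Currency withdrawal ¥18 billion: notes leave the central bank → +¥18B.
Currency withdrawal ¥89 billion: notes leave the central bank → +¥89B.
OMO purchase (from banks) ¥5 billion: no currency enters or leaves circulation → 0.
Discount-window loan ¥24 billion: no currency enters or leaves circulation → 0.
Net: −55 + 18 + 89 + 0 + 0 = +¥52 billion.

+¥52 billion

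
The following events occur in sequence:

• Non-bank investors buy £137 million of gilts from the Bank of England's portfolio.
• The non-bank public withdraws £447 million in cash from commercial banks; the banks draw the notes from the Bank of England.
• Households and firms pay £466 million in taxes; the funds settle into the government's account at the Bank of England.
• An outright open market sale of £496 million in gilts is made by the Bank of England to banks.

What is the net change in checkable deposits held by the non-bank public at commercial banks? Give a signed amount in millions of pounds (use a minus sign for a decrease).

Bank of England balance sheet:
  Assets:      Securities −£633M
  Liabilities: Bank reserves −£1546M, Currency in circulation +£447M, Government deposits +£466M
Commercial banking system:
  Assets:      Reserves at CB −£1546M, Securities +£496M
  Liabilities: Checkable deposits −£1050M
So the change in checkable deposits held by the non-bank public at commercial banks is -£1050 million.

-£1050 million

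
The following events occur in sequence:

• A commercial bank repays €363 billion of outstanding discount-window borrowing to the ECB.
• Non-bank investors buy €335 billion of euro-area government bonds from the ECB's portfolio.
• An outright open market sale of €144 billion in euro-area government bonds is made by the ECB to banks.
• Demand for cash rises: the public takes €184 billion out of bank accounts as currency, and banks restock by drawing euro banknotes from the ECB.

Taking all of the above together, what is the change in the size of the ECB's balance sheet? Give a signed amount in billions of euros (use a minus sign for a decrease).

Discount-window repayment €363 billion: an ECB asset is shed → −€363B.
Asset sale (to non-banks) €335 billion: an ECB asset is shed → −€335B.
OMO sale (to banks) €144 billion: an ECB asset is shed → −€144B.
Currency withdrawal €184 billion: only the composition of liabilities changes → 0.
Net: −363 − 335 − 144 + 0 = -€842 billion.

-€842 billion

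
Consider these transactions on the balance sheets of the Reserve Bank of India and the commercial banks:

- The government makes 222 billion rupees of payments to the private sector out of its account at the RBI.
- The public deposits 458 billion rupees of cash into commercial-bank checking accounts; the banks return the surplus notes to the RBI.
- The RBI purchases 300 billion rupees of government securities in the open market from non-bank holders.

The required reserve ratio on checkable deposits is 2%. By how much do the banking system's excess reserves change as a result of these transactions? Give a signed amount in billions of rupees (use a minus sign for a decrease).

+960.4 billion

Government spending 222 billion rupees: reserves +222B, deposits +222B.
Currency deposit 458 billion rupees: reserves +458B, deposits +458B.
Asset purchase (from non-banks) 300 billion rupees: reserves +300B, deposits +300B.
Totals: Δreserves = +980B, Δdeposits = +980B.
Δrequired reserves = 2% × +980B = +19.6B.
Δexcess reserves = Δreserves − Δrequired = +980B − (+19.6B) = +960.4 billion.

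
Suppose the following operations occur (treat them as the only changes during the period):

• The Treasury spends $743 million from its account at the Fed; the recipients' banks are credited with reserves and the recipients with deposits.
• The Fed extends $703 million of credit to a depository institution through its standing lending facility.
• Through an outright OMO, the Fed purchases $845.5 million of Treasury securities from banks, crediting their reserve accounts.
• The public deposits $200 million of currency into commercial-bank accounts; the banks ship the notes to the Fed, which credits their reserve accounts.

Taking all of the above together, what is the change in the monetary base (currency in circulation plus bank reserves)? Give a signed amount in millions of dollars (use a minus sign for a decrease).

+$2291.5 million

Government spending $743 million: a non-base liability converts back to reserves → +$743M.
Discount-window loan $703 million: Fed balance sheet expands → +$703M.
OMO purchase (from banks) $845.5 million: Fed balance sheet expands → +$845.5M.
Currency deposit $200 million: just a shift between currency and reserves — both are base money → 0.
Net: 743 + 703 + 845.5 + 0 = +$2291.5 million.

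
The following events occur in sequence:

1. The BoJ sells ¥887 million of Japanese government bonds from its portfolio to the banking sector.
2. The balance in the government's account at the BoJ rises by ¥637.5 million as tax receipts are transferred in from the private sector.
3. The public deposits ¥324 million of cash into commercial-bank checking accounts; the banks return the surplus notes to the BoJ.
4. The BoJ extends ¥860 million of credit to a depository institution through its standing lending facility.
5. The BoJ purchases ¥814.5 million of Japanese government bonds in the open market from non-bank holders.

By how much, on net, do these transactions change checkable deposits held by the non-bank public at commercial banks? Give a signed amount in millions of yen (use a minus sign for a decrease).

+¥501 million

BoJ balance sheet:
  Assets:      Securities −¥72.5M, Loans to banks +¥860M
  Liabilities: Bank reserves +¥474M, Currency in circulation −¥324M, Government deposits +¥637.5M
Commercial banking system:
  Assets:      Reserves at CB +¥474M, Securities +¥887M
  Liabilities: Checkable deposits +¥501M, Borrowings from CB +¥860M
So the change in checkable deposits held by the non-bank public at commercial banks is +¥501 million.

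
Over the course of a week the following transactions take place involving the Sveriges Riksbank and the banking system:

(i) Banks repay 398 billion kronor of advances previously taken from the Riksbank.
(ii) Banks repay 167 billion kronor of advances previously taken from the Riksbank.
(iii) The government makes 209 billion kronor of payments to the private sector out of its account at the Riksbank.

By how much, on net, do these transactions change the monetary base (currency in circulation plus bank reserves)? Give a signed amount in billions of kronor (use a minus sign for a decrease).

-356 billion

Discount-window repayment 398 billion kronor: Riksbank balance sheet contracts → −398B.
Discount-window repayment 167 billion kronor: Riksbank balance sheet contracts → −167B.
Government spending 209 billion kronor: a non-base liability converts back to reserves → +209B.
Net: −398 − 167 + 209 = -356 billion.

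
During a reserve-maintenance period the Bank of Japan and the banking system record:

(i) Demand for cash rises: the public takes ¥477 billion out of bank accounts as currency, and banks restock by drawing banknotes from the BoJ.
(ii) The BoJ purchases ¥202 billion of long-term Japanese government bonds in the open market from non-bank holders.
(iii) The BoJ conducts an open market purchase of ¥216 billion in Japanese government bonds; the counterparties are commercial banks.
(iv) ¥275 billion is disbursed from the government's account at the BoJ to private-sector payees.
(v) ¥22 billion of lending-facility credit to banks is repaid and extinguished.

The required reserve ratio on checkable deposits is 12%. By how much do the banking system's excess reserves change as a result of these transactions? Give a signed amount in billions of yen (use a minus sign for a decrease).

+¥194 billion

Currency withdrawal ¥477 billion: reserves −¥477B, deposits −¥477B.
Asset purchase (from non-banks) ¥202 billion: reserves +¥202B, deposits +¥202B.
OMO purchase (from banks) ¥216 billion: reserves +¥216B, deposits 0.
Government spending ¥275 billion: reserves +¥275B, deposits +¥275B.
Discount-window repayment ¥22 billion: reserves −¥22B, deposits 0.
Totals: Δreserves = +¥194B, Δdeposits = 0.
Δrequired reserves = 12% × 0 = 0.
Δexcess reserves = Δreserves − Δrequired = +¥194B − (0) = +¥194 billion.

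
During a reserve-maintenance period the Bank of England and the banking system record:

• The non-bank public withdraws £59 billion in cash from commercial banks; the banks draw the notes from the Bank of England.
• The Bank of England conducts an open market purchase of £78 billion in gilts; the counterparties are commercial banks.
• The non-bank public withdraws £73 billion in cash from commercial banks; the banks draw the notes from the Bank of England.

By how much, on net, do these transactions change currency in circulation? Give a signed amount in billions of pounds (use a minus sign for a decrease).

+£132 billion

Currency withdrawal £59 billion: notes leave the central bank → +£59B.
OMO purchase (from banks) £78 billion: no currency enters or leaves circulation → 0.
Currency withdrawal £73 billion: notes leave the central bank → +£73B.
Net: 59 + 0 + 73 = +£132 billion.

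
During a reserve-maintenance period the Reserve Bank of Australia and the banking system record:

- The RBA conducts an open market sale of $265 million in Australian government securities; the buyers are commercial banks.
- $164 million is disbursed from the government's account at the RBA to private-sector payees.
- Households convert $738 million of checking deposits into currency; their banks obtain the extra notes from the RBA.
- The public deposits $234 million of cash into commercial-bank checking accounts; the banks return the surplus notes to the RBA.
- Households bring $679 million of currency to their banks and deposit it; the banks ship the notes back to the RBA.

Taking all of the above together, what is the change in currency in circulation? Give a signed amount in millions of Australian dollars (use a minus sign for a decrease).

RBA balance sheet:
  Assets:      Securities −$265M
  Liabilities: Bank reserves +$74M, Currency in circulation −$175M, Government deposits −$164M
So the change in currency in circulation is -$175 million.

-$175 million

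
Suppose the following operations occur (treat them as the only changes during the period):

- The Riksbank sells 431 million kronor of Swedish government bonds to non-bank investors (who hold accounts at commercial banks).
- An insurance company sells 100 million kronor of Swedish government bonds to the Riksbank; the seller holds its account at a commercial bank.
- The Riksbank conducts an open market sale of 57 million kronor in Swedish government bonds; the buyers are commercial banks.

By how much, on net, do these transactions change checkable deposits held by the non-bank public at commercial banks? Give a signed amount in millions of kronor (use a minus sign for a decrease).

Asset sale (to non-banks) 431 million kronor: non-bank counterparties' bank balances fall → −431M.
Asset purchase (from non-banks) 100 million kronor: non-bank counterparties' bank balances rise → +100M.
OMO sale (to banks) 57 million kronor: the counterparty is a bank, so public deposits are unchanged → 0.
Net: −431 + 100 + 0 = -331 million.

-331 million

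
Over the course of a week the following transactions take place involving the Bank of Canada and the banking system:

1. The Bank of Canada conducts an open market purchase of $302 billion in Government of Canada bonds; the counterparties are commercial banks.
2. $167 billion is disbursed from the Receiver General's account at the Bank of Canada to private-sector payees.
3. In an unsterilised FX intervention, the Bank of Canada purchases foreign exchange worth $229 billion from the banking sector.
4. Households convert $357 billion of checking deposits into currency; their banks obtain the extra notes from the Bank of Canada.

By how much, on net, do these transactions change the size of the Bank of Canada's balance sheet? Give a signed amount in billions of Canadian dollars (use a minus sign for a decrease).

+$531 billion

OMO purchase (from banks) $302 billion: a Bank of Canada asset is acquired → +$302B.
Government spending $167 billion: only the composition of liabilities changes → 0.
FX purchase $229 billion: a Bank of Canada asset is acquired → +$229B.
Currency withdrawal $357 billion: only the composition of liabilities changes → 0.
Net: 302 + 0 + 229 + 0 = +$531 billion.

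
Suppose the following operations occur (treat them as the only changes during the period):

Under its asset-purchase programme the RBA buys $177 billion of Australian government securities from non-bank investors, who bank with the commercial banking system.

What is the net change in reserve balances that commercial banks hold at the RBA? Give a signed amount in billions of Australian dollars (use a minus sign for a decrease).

RBA balance sheet:
  Assets:      Securities +$177B
  Liabilities: Bank reserves +$177B
So the change in reserve balances that commercial banks hold at the RBA is +$177 billion.

+$177 billion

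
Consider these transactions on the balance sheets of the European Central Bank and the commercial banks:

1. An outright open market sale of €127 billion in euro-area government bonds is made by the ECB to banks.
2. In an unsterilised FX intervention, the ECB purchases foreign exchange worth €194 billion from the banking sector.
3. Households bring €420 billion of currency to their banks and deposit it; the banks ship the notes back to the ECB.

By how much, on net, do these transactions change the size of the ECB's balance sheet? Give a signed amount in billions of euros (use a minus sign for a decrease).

+€67 billion

OMO sale (to banks) €127 billion: an ECB asset is shed → −€127B.
FX purchase €194 billion: an ECB asset is acquired → +€194B.
Currency deposit €420 billion: only the composition of liabilities changes → 0.
Net: −127 + 194 + 0 = +€67 billion.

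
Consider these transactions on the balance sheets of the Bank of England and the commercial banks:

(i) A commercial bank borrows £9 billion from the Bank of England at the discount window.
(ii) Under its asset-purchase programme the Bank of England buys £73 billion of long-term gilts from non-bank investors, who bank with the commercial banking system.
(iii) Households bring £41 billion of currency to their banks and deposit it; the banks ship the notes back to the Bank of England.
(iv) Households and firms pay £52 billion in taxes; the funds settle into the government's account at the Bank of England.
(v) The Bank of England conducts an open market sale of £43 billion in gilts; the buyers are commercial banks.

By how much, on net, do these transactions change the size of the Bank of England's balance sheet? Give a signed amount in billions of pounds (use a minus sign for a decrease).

Discount-window loan £9 billion: a Bank of England asset is acquired → +£9B.
Asset purchase (from non-banks) £73 billion: a Bank of England asset is acquired → +£73B.
Currency deposit £41 billion: only the composition of liabilities changes → 0.
Government account inflow £52 billion: only the composition of liabilities changes → 0.
OMO sale (to banks) £43 billion: a Bank of England asset is shed → −£43B.
Net: 9 + 73 + 0 + 0 − 43 = +£39 billion.

+£39 billion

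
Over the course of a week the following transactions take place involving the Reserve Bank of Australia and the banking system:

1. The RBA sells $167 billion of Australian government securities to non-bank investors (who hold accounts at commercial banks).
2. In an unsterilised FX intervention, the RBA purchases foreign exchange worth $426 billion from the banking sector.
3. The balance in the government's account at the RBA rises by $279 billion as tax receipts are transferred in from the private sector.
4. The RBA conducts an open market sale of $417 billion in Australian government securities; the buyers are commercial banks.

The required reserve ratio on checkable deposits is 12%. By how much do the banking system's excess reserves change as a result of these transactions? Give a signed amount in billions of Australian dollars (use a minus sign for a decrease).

-$383.48 billion

Asset sale (to non-banks) $167 billion: reserves −$167B, deposits −$167B.
FX purchase $426 billion: reserves +$426B, deposits 0.
Government account inflow $279 billion: reserves −$279B, deposits −$279B.
OMO sale (to banks) $417 billion: reserves −$417B, deposits 0.
Totals: Δreserves = −$437B, Δdeposits = −$446B.
Δrequired reserves = 12% × −$446B = −$53.52B.
Δexcess reserves = Δreserves − Δrequired = −$437B − (−$53.52B) = -$383.48 billion.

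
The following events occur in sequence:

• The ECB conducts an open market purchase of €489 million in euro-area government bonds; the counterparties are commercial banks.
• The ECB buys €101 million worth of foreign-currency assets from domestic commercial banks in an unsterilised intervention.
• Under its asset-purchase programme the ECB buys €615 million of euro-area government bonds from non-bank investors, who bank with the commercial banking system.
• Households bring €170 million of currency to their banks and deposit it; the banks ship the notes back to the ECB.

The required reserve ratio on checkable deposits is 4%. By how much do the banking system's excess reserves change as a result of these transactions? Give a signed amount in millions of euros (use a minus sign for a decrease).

OMO purchase (from banks) €489 million: reserves +€489M, deposits 0.
FX purchase €101 million: reserves +€101M, deposits 0.
Asset purchase (from non-banks) €615 million: reserves +€615M, deposits +€615M.
Currency deposit €170 million: reserves +€170M, deposits +€170M.
Totals: Δreserves = +€1375M, Δdeposits = +€785M.
Δrequired reserves = 4% × +€785M = +€31.4M.
Δexcess reserves = Δreserves − Δrequired = +€1375M − (+€31.4M) = +€1343.6 million.

+€1343.6 million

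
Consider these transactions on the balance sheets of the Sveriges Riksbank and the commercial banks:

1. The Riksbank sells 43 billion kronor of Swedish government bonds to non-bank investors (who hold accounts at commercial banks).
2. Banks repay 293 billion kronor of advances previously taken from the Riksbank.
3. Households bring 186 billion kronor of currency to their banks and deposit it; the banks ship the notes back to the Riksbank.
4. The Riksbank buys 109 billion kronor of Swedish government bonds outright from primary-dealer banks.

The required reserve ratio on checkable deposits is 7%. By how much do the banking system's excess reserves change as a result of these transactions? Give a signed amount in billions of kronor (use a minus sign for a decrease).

Asset sale (to non-banks) 43 billion kronor: reserves −43B, deposits −43B.
Discount-window repayment 293 billion kronor: reserves −293B, deposits 0.
Currency deposit 186 billion kronor: reserves +186B, deposits +186B.
OMO purchase (from banks) 109 billion kronor: reserves +109B, deposits 0.
Totals: Δreserves = −41B, Δdeposits = +143B.
Δrequired reserves = 7% × +143B = +10.01B.
Δexcess reserves = Δreserves − Δrequired = −41B − (+10.01B) = -51.01 billion.

-51.01 billion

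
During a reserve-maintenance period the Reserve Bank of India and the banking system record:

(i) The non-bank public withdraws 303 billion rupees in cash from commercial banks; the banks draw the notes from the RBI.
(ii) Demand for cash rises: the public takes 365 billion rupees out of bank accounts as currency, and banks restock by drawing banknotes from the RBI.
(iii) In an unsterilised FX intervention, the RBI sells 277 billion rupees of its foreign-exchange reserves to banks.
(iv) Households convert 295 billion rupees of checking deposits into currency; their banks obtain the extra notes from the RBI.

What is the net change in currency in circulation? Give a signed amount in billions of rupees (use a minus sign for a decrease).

RBI balance sheet:
  Assets:      Foreign assets −277B
  Liabilities: Bank reserves −1240B, Currency in circulation +963B
Commercial banking system:
  Assets:      Reserves at CB −1240B, Foreign assets +277B
  Liabilities: Checkable deposits −963B
So the change in currency in circulation is +963 billion.

+963 billion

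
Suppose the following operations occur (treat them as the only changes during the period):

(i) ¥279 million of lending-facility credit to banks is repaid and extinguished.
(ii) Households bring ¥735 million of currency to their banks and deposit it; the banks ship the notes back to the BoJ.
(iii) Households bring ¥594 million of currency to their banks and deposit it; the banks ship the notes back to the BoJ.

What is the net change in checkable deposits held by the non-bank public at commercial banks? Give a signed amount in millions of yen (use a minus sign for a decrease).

BoJ balance sheet:
  Assets:      Loans to banks −¥279M
  Liabilities: Bank reserves +¥1050M, Currency in circulation −¥1329M
Commercial banking system:
  Assets:      Reserves at CB +¥1050M
  Liabilities: Checkable deposits +¥1329M, Borrowings from CB −¥279M
So the change in checkable deposits held by the non-bank public at commercial banks is +¥1329 million.

+¥1329 million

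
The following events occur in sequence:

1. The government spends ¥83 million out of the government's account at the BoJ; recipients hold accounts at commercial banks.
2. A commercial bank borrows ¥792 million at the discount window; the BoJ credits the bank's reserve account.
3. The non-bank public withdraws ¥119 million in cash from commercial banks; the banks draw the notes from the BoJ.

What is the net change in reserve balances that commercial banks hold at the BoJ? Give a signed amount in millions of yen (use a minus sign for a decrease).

+¥756 million

BoJ balance sheet:
  Assets:      Loans to banks +¥792M
  Liabilities: Bank reserves +¥756M, Currency in circulation +¥119M, Government deposits −¥83M
So the change in reserve balances that commercial banks hold at the BoJ is +¥756 million.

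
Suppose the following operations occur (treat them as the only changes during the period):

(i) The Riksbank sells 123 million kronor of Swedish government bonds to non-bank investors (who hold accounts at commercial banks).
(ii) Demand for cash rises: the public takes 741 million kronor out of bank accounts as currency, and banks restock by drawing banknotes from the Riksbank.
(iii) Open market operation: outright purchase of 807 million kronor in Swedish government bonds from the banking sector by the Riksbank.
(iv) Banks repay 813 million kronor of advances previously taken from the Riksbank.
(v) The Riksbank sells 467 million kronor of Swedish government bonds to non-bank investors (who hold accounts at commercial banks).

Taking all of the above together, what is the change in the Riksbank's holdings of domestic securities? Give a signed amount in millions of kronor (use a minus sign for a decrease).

+217 million

Riksbank balance sheet:
  Assets:      Securities +217M, Loans to banks −813M
  Liabilities: Bank reserves −1337M, Currency in circulation +741M
So the change in the Riksbank's holdings of domestic securities is +217 million.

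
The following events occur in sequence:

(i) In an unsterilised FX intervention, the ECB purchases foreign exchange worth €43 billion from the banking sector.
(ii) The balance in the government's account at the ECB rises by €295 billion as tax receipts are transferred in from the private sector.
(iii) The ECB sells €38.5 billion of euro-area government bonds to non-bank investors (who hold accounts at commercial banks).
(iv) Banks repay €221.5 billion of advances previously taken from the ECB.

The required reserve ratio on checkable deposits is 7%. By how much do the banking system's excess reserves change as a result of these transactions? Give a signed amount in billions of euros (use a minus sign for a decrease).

FX purchase €43 billion: reserves +€43B, deposits 0.
Government account inflow €295 billion: reserves −€295B, deposits −€295B.
Asset sale (to non-banks) €38.5 billion: reserves −€38.5B, deposits −€38.5B.
Discount-window repayment €221.5 billion: reserves −€221.5B, deposits 0.
Totals: Δreserves = −€512B, Δdeposits = −€333.5B.
Δrequired reserves = 7% × −€333.5B = −€23.345B.
Δexcess reserves = Δreserves − Δrequired = −€512B − (−€23.345B) = -€488.655 billion.

-€488.655 billion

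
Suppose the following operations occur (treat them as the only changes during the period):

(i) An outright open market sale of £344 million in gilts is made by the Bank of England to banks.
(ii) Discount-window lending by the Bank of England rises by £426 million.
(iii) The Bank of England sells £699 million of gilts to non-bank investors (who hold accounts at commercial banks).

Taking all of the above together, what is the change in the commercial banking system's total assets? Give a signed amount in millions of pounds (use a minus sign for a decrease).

-£273 million

OMO sale (to banks) £344 million: just an asset swap on bank balance sheets → 0.
Discount-window loan £426 million: bank balance sheets expand → +£426M.
Asset sale (to non-banks) £699 million: bank balance sheets shrink → −£699M.
Net: 0 + 426 − 699 = -£273 million.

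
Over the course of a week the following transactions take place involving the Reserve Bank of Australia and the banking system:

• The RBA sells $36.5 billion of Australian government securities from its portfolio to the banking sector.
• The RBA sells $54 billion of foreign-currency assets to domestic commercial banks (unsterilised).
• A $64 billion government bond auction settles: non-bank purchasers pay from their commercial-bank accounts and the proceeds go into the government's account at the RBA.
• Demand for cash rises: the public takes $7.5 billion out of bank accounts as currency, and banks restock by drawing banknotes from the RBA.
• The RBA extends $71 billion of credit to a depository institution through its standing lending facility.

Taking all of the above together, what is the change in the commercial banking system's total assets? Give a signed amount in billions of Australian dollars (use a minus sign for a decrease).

RBA balance sheet:
  Assets:      Securities −$36.5B, Loans to banks +$71B, Foreign assets −$54B
  Liabilities: Bank reserves −$91B, Currency in circulation +$7.5B, Government deposits +$64B
Commercial banking system:
  Assets:      Reserves at CB −$91B, Securities +$36.5B, Foreign assets +$54B
  Liabilities: Checkable deposits −$71.5B, Borrowings from CB +$71B
Change in total bank assets = -$0.5 billion.

-$0.5 billion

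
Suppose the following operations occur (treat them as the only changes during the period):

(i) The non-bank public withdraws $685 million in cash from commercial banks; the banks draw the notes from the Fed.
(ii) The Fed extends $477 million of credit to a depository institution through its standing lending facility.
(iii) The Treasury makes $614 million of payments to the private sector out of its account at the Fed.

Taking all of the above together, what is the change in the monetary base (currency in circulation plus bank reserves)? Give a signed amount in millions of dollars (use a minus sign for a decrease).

Currency withdrawal $685 million: just a shift between currency and reserves — both are base money → 0.
Discount-window loan $477 million: Fed balance sheet expands → +$477M.
Government spending $614 million: a non-base liability converts back to reserves → +$614M.
Net: 0 + 477 + 614 = +$1091 million.

+$1091 million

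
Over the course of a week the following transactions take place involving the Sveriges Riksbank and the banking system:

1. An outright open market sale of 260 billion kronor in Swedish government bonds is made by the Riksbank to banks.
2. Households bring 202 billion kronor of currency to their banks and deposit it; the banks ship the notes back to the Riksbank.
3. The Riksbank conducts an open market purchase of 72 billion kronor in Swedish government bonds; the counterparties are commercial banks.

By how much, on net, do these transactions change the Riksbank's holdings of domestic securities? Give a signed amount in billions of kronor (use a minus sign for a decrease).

Riksbank balance sheet:
  Assets:      Securities −188B
  Liabilities: Bank reserves +14B, Currency in circulation −202B
Commercial banking system:
  Assets:      Reserves at CB +14B, Securities +188B
  Liabilities: Checkable deposits +202B
So the change in the Riksbank's holdings of domestic securities is -188 billion.

-188 billion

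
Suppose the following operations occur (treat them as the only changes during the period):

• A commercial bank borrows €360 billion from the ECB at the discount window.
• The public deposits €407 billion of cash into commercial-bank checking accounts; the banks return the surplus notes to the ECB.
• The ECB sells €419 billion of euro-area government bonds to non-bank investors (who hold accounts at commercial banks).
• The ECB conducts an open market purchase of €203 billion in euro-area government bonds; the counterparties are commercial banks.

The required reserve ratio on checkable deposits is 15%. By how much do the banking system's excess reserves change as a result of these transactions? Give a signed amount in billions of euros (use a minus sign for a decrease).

+€552.8 billion

Discount-window loan €360 billion: reserves +€360B, deposits 0.
Currency deposit €407 billion: reserves +€407B, deposits +€407B.
Asset sale (to non-banks) €419 billion: reserves −€419B, deposits −€419B.
OMO purchase (from banks) €203 billion: reserves +€203B, deposits 0.
Totals: Δreserves = +€551B, Δdeposits = −€12B.
Δrequired reserves = 15% × −€12B = −€1.8B.
Δexcess reserves = Δreserves − Δrequired = +€551B − (−€1.8B) = +€552.8 billion.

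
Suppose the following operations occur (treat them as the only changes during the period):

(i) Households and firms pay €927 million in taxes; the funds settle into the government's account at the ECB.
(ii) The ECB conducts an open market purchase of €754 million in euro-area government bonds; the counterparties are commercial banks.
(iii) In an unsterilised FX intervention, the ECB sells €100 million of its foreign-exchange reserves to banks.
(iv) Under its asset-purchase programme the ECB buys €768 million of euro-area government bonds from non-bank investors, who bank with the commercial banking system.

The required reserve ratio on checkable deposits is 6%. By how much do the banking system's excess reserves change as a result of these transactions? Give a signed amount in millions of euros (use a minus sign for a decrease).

Government account inflow €927 million: reserves −€927M, deposits −€927M.
OMO purchase (from banks) €754 million: reserves +€754M, deposits 0.
FX sale €100 million: reserves −€100M, deposits 0.
Asset purchase (from non-banks) €768 million: reserves +€768M, deposits +€768M.
Totals: Δreserves = +€495M, Δdeposits = −€159M.
Δrequired reserves = 6% × −€159M = −€9.54M.
Δexcess reserves = Δreserves − Δrequired = +€495M − (−€9.54M) = +€504.54 million.

+€504.54 million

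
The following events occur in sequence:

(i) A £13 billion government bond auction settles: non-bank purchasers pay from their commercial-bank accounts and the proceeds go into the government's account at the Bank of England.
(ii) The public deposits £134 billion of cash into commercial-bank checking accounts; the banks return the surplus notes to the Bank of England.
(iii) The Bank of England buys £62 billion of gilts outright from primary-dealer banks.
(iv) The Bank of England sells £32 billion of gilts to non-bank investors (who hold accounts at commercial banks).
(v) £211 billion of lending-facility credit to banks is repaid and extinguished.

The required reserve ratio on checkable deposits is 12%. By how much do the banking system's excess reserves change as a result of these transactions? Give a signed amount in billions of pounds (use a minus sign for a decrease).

Government account inflow £13 billion: reserves −£13B, deposits −£13B.
Currency deposit £134 billion: reserves +£134B, deposits +£134B.
OMO purchase (from banks) £62 billion: reserves +£62B, deposits 0.
Asset sale (to non-banks) £32 billion: reserves −£32B, deposits −£32B.
Discount-window repayment £211 billion: reserves −£211B, deposits 0.
Totals: Δreserves = −£60B, Δdeposits = +£89B.
Δrequired reserves = 12% × +£89B = +£10.68B.
Δexcess reserves = Δreserves − Δrequired = −£60B − (+£10.68B) = -£70.68 billion.

-£70.68 billion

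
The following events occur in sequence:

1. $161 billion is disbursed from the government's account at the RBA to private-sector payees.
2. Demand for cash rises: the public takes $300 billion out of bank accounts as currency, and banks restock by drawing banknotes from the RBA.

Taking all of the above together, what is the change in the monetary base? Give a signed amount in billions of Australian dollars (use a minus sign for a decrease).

+$161 billion

Government spending $161 billion: a non-base liability converts back to reserves → +$161B.
Currency withdrawal $300 billion: just a shift between currency and reserves — both are base money → 0.
Net: 161 + 0 = +$161 billion.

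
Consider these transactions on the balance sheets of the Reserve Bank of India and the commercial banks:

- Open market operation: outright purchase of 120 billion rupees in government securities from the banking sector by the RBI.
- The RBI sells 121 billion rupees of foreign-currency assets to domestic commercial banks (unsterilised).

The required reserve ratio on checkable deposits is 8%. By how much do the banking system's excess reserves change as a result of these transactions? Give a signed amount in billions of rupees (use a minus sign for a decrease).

-1 billion

OMO purchase (from banks) 120 billion rupees: reserves +120B, deposits 0.
FX sale 121 billion rupees: reserves −121B, deposits 0.
Totals: Δreserves = −1B, Δdeposits = 0.
Δrequired reserves = 8% × 0 = 0.
Δexcess reserves = Δreserves − Δrequired = −1B − (0) = -1 billion.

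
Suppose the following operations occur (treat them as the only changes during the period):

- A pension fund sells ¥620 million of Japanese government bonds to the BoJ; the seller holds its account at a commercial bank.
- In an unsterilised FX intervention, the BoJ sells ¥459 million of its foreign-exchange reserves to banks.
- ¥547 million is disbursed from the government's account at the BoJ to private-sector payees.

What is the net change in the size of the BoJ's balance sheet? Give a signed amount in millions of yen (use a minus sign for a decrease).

BoJ balance sheet:
  Assets:      Securities +¥620M, Foreign assets −¥459M
  Liabilities: Bank reserves +¥708M, Government deposits −¥547M
Change in total BoJ assets = +¥161 million.

+¥161 million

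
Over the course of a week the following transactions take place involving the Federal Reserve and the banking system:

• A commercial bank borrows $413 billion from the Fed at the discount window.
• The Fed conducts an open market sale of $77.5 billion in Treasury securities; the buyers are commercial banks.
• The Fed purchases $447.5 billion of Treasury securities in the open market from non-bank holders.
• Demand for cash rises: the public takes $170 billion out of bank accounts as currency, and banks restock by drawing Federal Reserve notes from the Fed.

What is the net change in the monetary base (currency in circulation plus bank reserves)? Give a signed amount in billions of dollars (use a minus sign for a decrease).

Fed balance sheet:
  Assets:      Securities +$370B, Loans to banks +$413B
  Liabilities: Bank reserves +$613B, Currency in circulation +$170B
Commercial banking system:
  Assets:      Reserves at CB +$613B, Securities +$77.5B
  Liabilities: Checkable deposits +$277.5B, Borrowings from CB +$413B
Monetary base = currency + reserves: +$170B + (+$613B) = +$783 billion.

+$783 billion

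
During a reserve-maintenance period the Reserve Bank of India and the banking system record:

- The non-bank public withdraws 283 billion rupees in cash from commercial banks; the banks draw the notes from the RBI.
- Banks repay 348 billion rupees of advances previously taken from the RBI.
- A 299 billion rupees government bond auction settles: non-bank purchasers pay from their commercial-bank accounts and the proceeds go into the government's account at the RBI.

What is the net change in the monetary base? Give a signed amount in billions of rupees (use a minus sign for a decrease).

Currency withdrawal 283 billion rupees: just a shift between currency and reserves — both are base money → 0.
Discount-window repayment 348 billion rupees: RBI balance sheet contracts → −348B.
Government account inflow 299 billion rupees: reserves shift to a non-base liability → −299B.
Net: 0 − 348 − 299 = -647 billion.

-647 billion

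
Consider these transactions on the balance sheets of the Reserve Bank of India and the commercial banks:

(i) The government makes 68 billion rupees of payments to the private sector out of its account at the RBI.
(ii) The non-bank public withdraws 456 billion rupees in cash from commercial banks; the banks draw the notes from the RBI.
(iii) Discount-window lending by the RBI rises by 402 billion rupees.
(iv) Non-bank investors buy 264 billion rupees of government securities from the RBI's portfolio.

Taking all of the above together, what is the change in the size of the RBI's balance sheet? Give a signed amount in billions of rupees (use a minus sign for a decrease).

RBI balance sheet:
  Assets:      Securities −264B, Loans to banks +402B
  Liabilities: Bank reserves −250B, Currency in circulation +456B, Government deposits −68B
Commercial banking system:
  Assets:      Reserves at CB −250B
  Liabilities: Checkable deposits −652B, Borrowings from CB +402B
Change in total RBI assets = +138 billion.

+138 billion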